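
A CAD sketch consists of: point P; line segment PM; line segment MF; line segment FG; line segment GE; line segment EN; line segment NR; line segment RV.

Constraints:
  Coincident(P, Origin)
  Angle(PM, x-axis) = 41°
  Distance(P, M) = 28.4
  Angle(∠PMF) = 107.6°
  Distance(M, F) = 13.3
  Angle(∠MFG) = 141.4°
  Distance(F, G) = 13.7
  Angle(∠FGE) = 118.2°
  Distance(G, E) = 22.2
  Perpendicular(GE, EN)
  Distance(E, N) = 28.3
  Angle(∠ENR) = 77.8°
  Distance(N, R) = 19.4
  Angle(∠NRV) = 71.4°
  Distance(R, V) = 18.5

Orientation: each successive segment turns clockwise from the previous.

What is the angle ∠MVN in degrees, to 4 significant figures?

70.29°

P is at the origin; PM runs at 41.0° with length 28.4, so M = (21.43, 18.63). ∠PMF = 107.6° gives MF at -31.40° from the x-axis; with |MF| = 13.3, F = (32.79, 11.70). ∠MFG = 141.4° gives FG at -70.00° from the x-axis; with |FG| = 13.7, G = (37.47, -1.171). ∠FGE = 118.2° gives GE at -131.8° from the x-axis; with |GE| = 22.2, E = (22.67, -17.72). GE ⟂ EN, so EN runs at 138.2°; with |EN| = 28.3, N = (1.578, 1.142). ∠ENR = 77.8° gives NR at 36.00° from the x-axis; with |NR| = 19.4, R = (17.27, 12.55). ∠NRV = 71.4° gives RV at -72.60° from the x-axis; with |RV| = 18.5, V = (22.80, -5.108). Then cos ∠MVN = VM·VN / (|VM||VN|), giving 70.29°.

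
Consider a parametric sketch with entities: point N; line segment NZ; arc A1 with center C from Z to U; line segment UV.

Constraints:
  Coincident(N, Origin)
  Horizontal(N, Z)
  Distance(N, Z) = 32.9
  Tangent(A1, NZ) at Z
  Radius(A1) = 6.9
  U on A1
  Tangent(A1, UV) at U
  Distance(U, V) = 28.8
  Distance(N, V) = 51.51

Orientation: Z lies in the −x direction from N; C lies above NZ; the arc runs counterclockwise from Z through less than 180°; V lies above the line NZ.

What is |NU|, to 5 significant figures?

28.036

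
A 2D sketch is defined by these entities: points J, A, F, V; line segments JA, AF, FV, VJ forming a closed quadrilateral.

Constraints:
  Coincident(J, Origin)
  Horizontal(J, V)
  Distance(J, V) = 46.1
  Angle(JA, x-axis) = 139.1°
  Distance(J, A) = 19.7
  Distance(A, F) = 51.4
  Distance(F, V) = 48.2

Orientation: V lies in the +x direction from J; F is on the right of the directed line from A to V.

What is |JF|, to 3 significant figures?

33.6

J is at the origin; J and V share the same y with |JV| = 46.1 and V in +x, so V = (46.1, 0). JA runs at 139.1° with |JA| = 19.7, so A = (-14.9, 12.9). F is determined by |AF| = 51.4 and |FV| = 48.2 together: it lies at the intersection of circle(A, 51.4) and circle(V, 48.2). With |AV| = 62.3, the foot of the radical line on AV is 33.7 from A and the perpendicular offset is √(51.4² − 33.7²) = 38.8. Taking the right-of-AV solution: F = (10.1, -32.0).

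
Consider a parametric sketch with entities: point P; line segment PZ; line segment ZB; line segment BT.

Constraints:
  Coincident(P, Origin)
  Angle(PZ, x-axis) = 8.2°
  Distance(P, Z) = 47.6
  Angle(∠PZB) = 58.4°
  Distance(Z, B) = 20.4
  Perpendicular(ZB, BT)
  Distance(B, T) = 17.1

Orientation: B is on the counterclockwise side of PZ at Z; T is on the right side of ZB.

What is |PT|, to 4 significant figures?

57.82

P is at the origin; PZ runs at 8.2° with length 47.6, so Z = 47.6·(cos 8.2°, sin 8.2°) = (47.11, 6.789). ∠PZB = 58.4°, so ZB runs at 8.2° + (180° − 58.4°) = 129.8° from the x-axis; with |ZB| = 20.4, B = Z + 20.4·(cos 129.8°, sin 129.8°) = (34.06, 22.46). The perpendicularity gives BT at right angles to ZB; with |BT| = 17.1 on the right of ZB, T = B + 17.1·(0.7683, 0.6401) = (47.19, 33.41). Then |PT| = |T − P| = 57.82.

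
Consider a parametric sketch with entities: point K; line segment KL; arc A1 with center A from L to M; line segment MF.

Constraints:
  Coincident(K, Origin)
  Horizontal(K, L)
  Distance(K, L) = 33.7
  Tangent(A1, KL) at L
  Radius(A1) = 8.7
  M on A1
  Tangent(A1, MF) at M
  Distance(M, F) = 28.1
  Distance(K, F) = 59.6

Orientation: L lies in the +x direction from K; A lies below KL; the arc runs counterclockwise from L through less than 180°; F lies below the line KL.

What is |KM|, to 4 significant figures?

31.86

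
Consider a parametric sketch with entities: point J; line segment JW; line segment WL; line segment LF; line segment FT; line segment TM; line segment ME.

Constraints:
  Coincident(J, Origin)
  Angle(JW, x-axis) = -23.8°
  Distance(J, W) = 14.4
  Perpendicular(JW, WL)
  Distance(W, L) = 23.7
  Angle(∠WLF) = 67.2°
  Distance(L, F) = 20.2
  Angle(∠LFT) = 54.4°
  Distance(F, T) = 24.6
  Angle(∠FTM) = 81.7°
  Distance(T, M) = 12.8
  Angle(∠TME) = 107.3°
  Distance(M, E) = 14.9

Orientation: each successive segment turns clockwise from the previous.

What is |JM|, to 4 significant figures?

26.31

J is at the origin; JW runs at -23.8° with length 14.4, so W = (13.18, -5.811). JW is perpendicular to WL, so WL runs at -113.8°; with |WL| = 23.7, L = (3.611, -27.50). ∠WLF = 67.2° gives LF at 133.4° from the x-axis; with |LF| = 20.2, F = (-10.27, -12.82). ∠LFT = 54.4° gives FT at 7.800° from the x-axis; with |FT| = 24.6, T = (14.10, -9.480). ∠FTM = 81.7° gives TM at -90.50° from the x-axis; with |TM| = 12.8, M = (13.99, -22.28). Then |JM| = |M − J| = 26.31.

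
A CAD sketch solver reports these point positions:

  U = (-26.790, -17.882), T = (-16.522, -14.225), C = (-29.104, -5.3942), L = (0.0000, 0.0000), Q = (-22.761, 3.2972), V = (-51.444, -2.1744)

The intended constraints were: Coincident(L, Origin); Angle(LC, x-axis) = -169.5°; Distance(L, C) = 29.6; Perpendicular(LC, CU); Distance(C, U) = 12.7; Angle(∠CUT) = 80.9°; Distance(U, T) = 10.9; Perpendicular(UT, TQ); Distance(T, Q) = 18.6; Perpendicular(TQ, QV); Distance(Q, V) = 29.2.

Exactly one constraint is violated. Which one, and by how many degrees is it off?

Perpendicular(TQ, QV) — off by 8.80°.

L = (0.00, 0.00) ✓; LC at -169.5° ✓; |LC| = 29.60 ✓; ∠(LC, CU) = 90.00° ✓; |CU| = 12.70 ✓; ∠CUT = 80.89° ✓; |UT| = 10.90 ✓; ∠(UT, TQ) = 90.00° ✓; |TQ| = 18.60 ✓; ∠(TQ, QV) = 81.20° ✗; |QV| = 29.20 ✓.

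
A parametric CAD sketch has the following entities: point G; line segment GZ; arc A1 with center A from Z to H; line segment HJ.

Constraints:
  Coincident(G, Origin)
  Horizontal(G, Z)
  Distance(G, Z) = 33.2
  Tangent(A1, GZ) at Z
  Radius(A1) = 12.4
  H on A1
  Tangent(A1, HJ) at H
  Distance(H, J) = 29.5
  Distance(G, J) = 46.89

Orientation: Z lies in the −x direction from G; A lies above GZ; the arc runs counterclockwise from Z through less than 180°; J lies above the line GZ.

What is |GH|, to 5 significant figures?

24.245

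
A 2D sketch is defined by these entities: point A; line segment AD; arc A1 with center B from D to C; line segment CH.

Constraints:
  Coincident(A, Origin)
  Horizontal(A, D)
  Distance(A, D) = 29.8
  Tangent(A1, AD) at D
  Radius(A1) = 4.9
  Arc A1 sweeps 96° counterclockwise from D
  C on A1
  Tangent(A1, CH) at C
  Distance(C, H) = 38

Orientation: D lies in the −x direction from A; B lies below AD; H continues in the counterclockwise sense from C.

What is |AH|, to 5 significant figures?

53.001

A is at the origin; AD is horizontal with |AD| = 29.8 and D on the −x side, so D = (-29.800, 0.0000). Tangency of A1 to AD means the radius BD is perpendicular to AD, so B = D + (0, -4.9) = (-29.800, -4.9000). On A1, D sits at bearing 90° from B; a 96° counterclockwise sweep puts C at bearing 186°, so C = B + 4.9·(cos 186°, sin 186°) = (-34.673, -5.4122). Since A1 is tangent to CH there, BC ⟂ CH, so CH runs along (−sin 186°, cos 186°); with |CH| = 38.0, H = (-30.701, -43.204). Then |AH| = |H − A| = 53.001.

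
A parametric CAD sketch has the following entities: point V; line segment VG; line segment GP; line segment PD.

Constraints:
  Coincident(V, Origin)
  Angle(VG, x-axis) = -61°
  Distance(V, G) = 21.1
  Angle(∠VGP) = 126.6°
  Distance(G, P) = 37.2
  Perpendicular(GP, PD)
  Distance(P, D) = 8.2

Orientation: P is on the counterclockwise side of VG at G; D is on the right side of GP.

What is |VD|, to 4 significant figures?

55.77

V is at the origin; VG runs at -61.0° with length 21.1, so G = 21.1·(cos -61.0°, sin -61.0°) = (10.23, -18.45). ∠VGP = 126.6°, so GP runs at -61.0° + (180° − 126.6°) = -7.600° from the x-axis; with |GP| = 37.2, P = G + 37.2·(cos -7.600°, sin -7.600°) = (47.10, -23.37). The perpendicularity gives PD at right angles to GP; with |PD| = 8.2 on the right of GP, D = P + 8.2·(-0.1323, -0.9912) = (46.02, -31.50). Then |VD| = |D − V| = 55.77.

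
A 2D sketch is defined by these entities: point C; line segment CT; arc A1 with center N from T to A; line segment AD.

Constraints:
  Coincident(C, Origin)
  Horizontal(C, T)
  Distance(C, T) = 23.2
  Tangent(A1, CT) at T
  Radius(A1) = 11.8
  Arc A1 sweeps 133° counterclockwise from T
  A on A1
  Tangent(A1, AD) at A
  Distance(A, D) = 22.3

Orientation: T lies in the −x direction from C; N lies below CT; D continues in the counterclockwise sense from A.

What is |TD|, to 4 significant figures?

36.75

C is at the origin; C and T share the same y with |CT| = 23.2 and T on the −x side, so T = (-23.20, 0.000). The tangent condition forces NT to be normal to CT, so N = T + (0, -11.8) = (-23.20, -11.80). On A1, T sits at bearing 90° from N; a 133° counterclockwise sweep puts A at bearing 223°, so A = N + 11.8·(cos 223°, sin 223°) = (-31.83, -19.85). Tangency of A1 to AD means the radius NA is perpendicular to AD, so AD runs along (−sin 223°, cos 223°); with |AD| = 22.3, D = (-16.62, -36.16). Then |TD| = |D − T| = 36.75.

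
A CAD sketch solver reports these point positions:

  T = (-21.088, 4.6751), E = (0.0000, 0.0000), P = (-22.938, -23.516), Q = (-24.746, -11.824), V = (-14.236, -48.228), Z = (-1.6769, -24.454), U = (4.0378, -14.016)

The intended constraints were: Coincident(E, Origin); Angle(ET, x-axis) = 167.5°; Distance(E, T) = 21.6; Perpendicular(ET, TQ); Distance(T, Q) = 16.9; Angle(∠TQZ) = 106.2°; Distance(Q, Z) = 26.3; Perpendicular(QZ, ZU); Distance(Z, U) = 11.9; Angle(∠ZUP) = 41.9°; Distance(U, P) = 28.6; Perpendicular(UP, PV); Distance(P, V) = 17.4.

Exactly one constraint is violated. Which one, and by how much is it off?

Distance(P, V) = 17.4 — off by 8.80.

E = (0.00, 0.00) ✓; ET at 167.5° ✓; |ET| = 21.60 ✓; ∠(ET, TQ) = 90.00° ✓; |TQ| = 16.90 ✓; ∠TQZ = 106.2° ✓; |QZ| = 26.30 ✓; ∠(QZ, ZU) = 90.00° ✓; |ZU| = 11.90 ✓; ∠ZUP = 41.90° ✓; |UP| = 28.60 ✓; ∠(UP, PV) = 90.00° ✓; |PV| = 26.20 ✗.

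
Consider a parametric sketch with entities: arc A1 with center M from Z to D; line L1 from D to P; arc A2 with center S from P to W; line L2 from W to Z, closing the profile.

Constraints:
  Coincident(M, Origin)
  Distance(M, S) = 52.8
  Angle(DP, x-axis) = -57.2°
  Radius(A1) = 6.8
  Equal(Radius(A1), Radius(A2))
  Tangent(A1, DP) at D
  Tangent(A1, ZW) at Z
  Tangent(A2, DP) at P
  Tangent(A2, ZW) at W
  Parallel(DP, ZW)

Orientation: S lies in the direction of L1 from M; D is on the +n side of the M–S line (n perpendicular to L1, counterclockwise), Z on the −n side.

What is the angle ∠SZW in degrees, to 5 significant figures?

7.3386°

The slot axis is L1's direction at -57.2°, so u = (cos -57.2°, sin -57.2°) = (0.54171, -0.84057) and n = (−sin -57.2°, cos -57.2°) = (0.84057, 0.54171). M is at the origin and S lies 52.8 along u from M, so S = 52.8·u = (28.602, -44.382). Tangency of A1 to both parallel lines with radius 6.8 puts D and Z at M ± 6.8·n: D = (5.7159, 3.6836), Z = (-5.7159, -3.6836). Equal radii place P and W the same way about S: P = S + 6.8·n = (34.318, -40.698), W = S − 6.8·n = (22.886, -48.066). Then cos ∠SZW = ZS·ZW / (|ZS||ZW|), giving 7.3386°.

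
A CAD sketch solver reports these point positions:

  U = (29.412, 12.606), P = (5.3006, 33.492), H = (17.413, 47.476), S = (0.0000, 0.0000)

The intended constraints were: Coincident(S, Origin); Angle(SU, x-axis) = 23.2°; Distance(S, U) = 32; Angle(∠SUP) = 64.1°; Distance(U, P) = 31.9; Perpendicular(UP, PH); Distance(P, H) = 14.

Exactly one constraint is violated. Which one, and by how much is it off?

Distance(P, H) = 14 — off by 4.50.

S = (0.00, 0.00) ✓; SU at 23.20° ✓; |SU| = 32.00 ✓; ∠SUP = 64.10° ✓; |UP| = 31.90 ✓; ∠(UP, PH) = 90.00° ✓; |PH| = 18.50 ✗.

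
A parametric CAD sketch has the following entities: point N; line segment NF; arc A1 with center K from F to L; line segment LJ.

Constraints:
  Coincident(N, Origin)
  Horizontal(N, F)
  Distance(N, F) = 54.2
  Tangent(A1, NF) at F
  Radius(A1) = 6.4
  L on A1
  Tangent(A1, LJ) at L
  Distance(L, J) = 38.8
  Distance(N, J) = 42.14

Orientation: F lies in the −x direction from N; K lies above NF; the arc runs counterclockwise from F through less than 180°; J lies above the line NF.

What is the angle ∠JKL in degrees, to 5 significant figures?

80.633°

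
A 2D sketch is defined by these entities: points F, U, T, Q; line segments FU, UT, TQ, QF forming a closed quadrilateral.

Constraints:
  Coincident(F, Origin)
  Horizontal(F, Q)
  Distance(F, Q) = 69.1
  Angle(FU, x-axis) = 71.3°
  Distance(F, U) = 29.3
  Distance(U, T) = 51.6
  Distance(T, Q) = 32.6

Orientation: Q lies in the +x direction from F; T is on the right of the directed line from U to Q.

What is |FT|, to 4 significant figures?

42.08

F is at the origin; FQ is horizontal with |FQ| = 69.1 and Q in +x, so Q = (69.1, 0). FU runs at 71.3° with |FU| = 29.3, so U = (9.394, 27.75). T is determined by |UT| = 51.6 and |TQ| = 32.6 together: it lies at the intersection of circle(U, 51.6) and circle(Q, 32.6). With |UQ| = 65.84, the foot of the radical line on UQ is 45.07 from U and the perpendicular offset is √(51.6² − 45.07²) = 25.13. Taking the right-of-UQ solution: T = (39.67, -14.03).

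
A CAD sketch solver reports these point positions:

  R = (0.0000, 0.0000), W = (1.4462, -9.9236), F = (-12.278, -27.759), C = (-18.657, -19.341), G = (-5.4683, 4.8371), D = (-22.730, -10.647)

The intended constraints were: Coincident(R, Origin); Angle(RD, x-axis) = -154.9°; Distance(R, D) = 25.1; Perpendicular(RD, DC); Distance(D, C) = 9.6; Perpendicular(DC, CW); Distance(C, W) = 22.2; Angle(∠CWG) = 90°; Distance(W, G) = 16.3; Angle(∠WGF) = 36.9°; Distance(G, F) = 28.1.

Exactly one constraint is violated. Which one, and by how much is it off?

Distance(G, F) = 28.1 — off by 5.20.

R = (0.00, 0.00) ✓; RD at -154.9° ✓; |RD| = 25.10 ✓; ∠(RD, DC) = 90.00° ✓; |DC| = 9.601 ✓; ∠(DC, CW) = 90.00° ✓; |CW| = 22.20 ✓; ∠CWG = 90.00° ✓; |WG| = 16.30 ✓; ∠WGF = 36.90° ✓; |GF| = 33.30 ✗.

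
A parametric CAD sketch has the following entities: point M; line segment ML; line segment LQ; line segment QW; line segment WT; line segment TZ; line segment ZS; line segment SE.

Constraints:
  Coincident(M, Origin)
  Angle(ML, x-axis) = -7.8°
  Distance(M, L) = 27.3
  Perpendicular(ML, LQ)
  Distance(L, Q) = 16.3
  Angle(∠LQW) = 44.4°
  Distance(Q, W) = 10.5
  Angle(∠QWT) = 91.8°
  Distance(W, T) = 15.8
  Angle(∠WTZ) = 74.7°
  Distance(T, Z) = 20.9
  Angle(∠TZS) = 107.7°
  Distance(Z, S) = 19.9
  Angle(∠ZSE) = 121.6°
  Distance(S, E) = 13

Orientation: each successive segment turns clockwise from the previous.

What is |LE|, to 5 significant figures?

30.365

M is at the origin; ML runs at -7.8° with length 27.3, so L = (27.047, -3.7050). ML is perpendicular to LQ, so LQ runs at -97.800°; with |LQ| = 16.3, Q = (24.835, -19.854). ∠LQW = 44.4° gives QW at 126.60° from the x-axis; with |QW| = 10.5, W = (18.575, -11.425). ∠QWT = 91.8° gives WT at 38.400° from the x-axis; with |WT| = 15.8, T = (30.957, -1.6105). ∠WTZ = 74.7° gives TZ at -66.900° from the x-axis; with |TZ| = 20.9, Z = (39.157, -20.835). ∠TZS = 107.7° gives ZS at -139.20° from the x-axis; with |ZS| = 19.9, S = (24.093, -33.838). ∠ZSE = 121.6° gives SE at 162.40° from the x-axis; with |SE| = 13.0, E = (11.701, -29.907). Then |LE| = |E − L| = 30.365.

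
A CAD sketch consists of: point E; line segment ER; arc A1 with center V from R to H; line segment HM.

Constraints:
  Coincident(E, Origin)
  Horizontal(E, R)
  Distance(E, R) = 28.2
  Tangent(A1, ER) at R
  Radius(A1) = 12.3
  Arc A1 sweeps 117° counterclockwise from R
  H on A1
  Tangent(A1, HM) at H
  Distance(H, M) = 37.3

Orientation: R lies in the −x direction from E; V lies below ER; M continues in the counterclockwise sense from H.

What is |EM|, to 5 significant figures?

55.741

E is at the origin; ER is horizontal with |ER| = 28.2 and R on the −x side, so R = (-28.200, 0.0000). Tangency of A1 to ER means the radius VR is perpendicular to ER, so V = R + (0, -12.3) = (-28.200, -12.300). On A1, R sits at bearing 90° from V; a 117° counterclockwise sweep puts H at bearing 207°, so H = V + 12.3·(cos 207°, sin 207°) = (-39.159, -17.884). The tangent condition forces VH to be normal to HM, so HM runs along (−sin 207°, cos 207°); with |HM| = 37.3, M = (-22.226, -51.119). Then |EM| = |M − E| = 55.741.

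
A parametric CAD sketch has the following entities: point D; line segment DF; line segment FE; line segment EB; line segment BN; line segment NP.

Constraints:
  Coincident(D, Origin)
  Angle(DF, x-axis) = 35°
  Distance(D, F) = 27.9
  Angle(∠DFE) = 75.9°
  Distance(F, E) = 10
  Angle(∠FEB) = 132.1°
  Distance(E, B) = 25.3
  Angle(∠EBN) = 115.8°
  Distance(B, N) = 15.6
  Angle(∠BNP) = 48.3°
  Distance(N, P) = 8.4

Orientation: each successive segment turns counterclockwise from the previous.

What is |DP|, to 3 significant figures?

10.7

D is at the origin; DF runs at 35.0° with length 27.9, so F = (22.9, 16.0). ∠DFE = 75.9° gives FE at 139° from the x-axis; with |FE| = 10.0, E = (15.3, 22.6). ∠FEB = 132.1° gives EB at -173° from the x-axis; with |EB| = 25.3, B = (-9.82, 19.5). ∠EBN = 115.8° gives BN at -109° from the x-axis; with |BN| = 15.6, N = (-14.8, 4.70). ∠BNP = 48.3° gives NP at 22.9° from the x-axis; with |NP| = 8.4, P = (-7.10, 7.97). Then |DP| = |P − D| = 10.7.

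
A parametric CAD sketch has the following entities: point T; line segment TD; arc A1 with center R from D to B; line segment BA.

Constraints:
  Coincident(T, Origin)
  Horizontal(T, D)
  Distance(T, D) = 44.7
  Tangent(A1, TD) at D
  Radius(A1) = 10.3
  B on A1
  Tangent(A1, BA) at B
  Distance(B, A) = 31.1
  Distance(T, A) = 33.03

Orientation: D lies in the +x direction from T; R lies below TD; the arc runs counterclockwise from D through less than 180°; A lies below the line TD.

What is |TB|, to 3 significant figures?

36.9

T is at the origin; T and D share the same y with |TD| = 44.7 and D on the +x side, so D = (44.7, 0.00). Since A1 is tangent to TD there, RD ⟂ TD, so R = D + (0, -10.3) = (44.7, -10.3). Since RB ⟂ BA (tangency), |RA| = √(10.3² + 31.1²) = 32.8 regardless of where B sits on A1. So A lies on both circle(T, 33.03) and circle(R, 32.8); the below-TD intersection is A = (17.2, -28.2). B is the foot of the tangent from A: B = (36.7, -3.87).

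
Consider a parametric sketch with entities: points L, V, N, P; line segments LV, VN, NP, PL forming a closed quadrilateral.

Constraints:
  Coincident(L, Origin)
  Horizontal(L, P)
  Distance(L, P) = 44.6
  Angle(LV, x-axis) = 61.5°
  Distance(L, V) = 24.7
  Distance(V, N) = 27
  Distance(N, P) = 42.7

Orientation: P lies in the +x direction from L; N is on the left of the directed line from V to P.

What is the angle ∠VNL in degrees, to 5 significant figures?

8.2691°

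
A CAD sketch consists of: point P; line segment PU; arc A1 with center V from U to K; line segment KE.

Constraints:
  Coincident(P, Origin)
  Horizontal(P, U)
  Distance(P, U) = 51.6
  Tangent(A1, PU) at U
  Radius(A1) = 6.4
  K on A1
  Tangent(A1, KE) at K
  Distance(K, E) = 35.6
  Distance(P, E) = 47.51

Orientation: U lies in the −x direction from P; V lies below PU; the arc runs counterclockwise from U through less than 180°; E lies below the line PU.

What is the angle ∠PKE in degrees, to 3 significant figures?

56.0°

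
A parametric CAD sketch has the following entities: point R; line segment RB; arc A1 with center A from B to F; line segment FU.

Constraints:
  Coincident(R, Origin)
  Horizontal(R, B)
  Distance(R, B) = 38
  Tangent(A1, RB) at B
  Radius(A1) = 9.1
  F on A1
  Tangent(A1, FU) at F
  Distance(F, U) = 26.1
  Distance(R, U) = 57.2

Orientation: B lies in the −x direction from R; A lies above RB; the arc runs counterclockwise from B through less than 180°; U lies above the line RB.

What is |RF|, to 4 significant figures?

33.43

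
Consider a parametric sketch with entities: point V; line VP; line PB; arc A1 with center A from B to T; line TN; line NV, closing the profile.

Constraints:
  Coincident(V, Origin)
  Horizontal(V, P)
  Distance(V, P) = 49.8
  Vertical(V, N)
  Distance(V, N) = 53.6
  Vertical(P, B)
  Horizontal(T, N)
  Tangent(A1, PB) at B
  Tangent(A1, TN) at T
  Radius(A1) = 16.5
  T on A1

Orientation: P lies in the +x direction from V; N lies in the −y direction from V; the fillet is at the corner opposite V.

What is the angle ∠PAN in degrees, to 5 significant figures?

140.34°

VN is vertical with |VN| = 53.6 and N on the −y side, so N = (0.0000, -53.600). The virtual corner opposite V is at (49.800, -53.600). A1 meets PB tangentially, so AB is at right angles to PB and A1 meets TN tangentially, so AT is at right angles to TN, with radius 16.5, so the center A sits 16.5 in from both sides at A = (33.300, -37.100). Then cos ∠PAN = AP·AN / (|AP||AN|), giving 140.34°.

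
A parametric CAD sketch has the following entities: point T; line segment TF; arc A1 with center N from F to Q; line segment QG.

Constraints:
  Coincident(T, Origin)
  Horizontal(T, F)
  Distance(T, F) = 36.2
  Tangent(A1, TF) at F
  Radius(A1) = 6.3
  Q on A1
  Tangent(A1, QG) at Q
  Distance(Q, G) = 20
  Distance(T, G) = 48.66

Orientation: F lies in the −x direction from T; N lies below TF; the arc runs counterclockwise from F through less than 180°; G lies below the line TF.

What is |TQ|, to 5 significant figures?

43.027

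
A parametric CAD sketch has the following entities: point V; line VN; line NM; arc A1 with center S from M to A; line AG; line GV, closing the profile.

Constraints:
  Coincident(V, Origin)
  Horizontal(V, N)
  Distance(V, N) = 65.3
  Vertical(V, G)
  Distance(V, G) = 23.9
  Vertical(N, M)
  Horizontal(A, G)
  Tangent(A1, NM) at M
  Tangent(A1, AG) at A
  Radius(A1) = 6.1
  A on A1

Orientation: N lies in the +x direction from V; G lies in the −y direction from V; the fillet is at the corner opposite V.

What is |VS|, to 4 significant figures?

61.82

V and G share the same x with |VG| = 23.9 and G on the −y side, so G = (0.000, -23.90). The virtual corner opposite V is at (65.30, -23.90). The tangent condition forces SM to be normal to NM and A1 meets AG tangentially, so SA is at right angles to AG, with radius 6.1, so the center S sits 6.1 in from both sides at S = (59.20, -17.80). Then |VS| = |S − V| = 61.82.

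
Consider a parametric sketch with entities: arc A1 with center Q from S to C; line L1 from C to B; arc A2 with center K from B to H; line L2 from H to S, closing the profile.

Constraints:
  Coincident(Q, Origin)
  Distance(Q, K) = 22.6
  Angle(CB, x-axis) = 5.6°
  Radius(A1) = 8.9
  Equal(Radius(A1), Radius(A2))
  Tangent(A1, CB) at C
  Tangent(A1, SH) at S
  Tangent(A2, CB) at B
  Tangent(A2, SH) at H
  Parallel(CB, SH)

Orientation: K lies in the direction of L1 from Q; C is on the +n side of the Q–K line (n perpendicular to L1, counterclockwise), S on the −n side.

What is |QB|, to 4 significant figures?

24.29

Tangency of A1 to both parallel lines with radius 8.9 puts C and S at Q ± 8.9·n: C = (-0.8685, 8.858), S = (0.8685, -8.858). Equal radii place B and H the same way about K: B = K + 8.9·n = (21.62, 11.06), H = K − 8.9·n = (23.36, -6.652). Then |QB| = |B − Q| = 24.29.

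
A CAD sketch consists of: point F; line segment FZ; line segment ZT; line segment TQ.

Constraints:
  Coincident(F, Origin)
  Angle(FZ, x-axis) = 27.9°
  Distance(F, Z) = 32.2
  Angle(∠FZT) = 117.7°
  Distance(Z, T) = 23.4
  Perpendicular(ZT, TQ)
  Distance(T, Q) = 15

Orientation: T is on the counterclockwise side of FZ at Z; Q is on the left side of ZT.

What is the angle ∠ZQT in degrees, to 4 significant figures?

57.34°

F is at the origin; FZ runs at 27.9° with length 32.2, so Z = 32.2·(cos 27.9°, sin 27.9°) = (28.46, 15.07). ∠FZT = 117.7°, so ZT runs at 27.9° + (180° − 117.7°) = 90.20° from the x-axis; with |ZT| = 23.4, T = Z + 23.4·(cos 90.20°, sin 90.20°) = (28.38, 38.47). ZT ⟂ TQ; with |TQ| = 15.0 on the left of ZT, Q = T + 15.0·(-1.000, -0.003491) = (13.38, 38.41). Then cos ∠ZQT = QZ·QT / (|QZ||QT|), giving 57.34°.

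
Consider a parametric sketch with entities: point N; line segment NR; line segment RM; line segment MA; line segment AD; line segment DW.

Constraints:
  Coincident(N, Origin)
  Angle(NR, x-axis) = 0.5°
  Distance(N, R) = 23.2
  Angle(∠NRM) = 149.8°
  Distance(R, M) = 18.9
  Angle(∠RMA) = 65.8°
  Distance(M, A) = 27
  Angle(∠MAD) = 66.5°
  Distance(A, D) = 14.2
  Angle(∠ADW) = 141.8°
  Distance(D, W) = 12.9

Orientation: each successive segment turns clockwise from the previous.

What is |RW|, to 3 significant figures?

2.93

N is at the origin; NR runs at 0.5° with length 23.2, so R = (23.2, 0.202). ∠NRM = 149.8° gives RM at -29.7° from the x-axis; with |RM| = 18.9, M = (39.6, -9.16). ∠RMA = 65.8° gives MA at -144° from the x-axis; with |MA| = 27.0, A = (17.8, -25.1). ∠MAD = 66.5° gives AD at 103° from the x-axis; with |AD| = 14.2, D = (14.7, -11.2). ∠ADW = 141.8° gives DW at 64.4° from the x-axis; with |DW| = 12.9, W = (20.3, 0.422). Then |RW| = |W − R| = 2.93.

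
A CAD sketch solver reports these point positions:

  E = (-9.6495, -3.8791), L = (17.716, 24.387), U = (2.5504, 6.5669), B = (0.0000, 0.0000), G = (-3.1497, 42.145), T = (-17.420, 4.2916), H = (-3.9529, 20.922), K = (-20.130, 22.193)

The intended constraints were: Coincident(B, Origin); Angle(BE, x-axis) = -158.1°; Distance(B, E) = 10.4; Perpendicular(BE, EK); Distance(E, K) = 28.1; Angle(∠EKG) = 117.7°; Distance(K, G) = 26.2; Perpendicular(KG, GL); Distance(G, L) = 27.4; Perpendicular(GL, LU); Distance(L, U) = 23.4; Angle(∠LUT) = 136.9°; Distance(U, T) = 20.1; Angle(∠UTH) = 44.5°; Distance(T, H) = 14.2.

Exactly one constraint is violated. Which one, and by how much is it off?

Distance(T, H) = 14.2 — off by 7.20.

B = (0.00, 0.00) ✓; BE at -158.1° ✓; |BE| = 10.40 ✓; ∠(BE, EK) = 90.00° ✓; |EK| = 28.10 ✓; ∠EKG = 117.7° ✓; |KG| = 26.20 ✓; ∠(KG, GL) = 90.00° ✓; |GL| = 27.40 ✓; ∠(GL, LU) = 90.00° ✓; |LU| = 23.40 ✓; ∠LUT = 136.9° ✓; |UT| = 20.10 ✓; ∠UTH = 44.50° ✓; |TH| = 21.40 ✗.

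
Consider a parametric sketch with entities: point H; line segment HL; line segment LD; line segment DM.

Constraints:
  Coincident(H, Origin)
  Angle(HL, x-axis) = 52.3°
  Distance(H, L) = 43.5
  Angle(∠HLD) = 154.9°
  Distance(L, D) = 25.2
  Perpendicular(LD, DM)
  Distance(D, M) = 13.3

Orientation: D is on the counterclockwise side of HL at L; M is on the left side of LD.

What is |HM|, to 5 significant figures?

64.797

∠HLD = 154.9°, so LD runs at 52.3° + (180° − 154.9°) = 77.400° from the x-axis; with |LD| = 25.2, D = L + 25.2·(cos 77.400°, sin 77.400°) = (32.099, 59.011). The perpendicularity gives DM at right angles to LD; with |DM| = 13.3 on the left of LD, M = D + 13.3·(-0.97592, 0.21814) = (19.119, 61.913). Then |HM| = |M − H| = 64.797.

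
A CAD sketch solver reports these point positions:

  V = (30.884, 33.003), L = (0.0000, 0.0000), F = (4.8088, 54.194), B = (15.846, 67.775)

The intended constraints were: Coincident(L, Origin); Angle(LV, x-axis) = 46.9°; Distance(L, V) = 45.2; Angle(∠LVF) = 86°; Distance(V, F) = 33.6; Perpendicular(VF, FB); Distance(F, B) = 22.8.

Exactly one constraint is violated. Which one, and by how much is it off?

Distance(F, B) = 22.8 — off by 5.30.

L = (0.00, 0.00) ✓; LV at 46.90° ✓; |LV| = 45.20 ✓; ∠LVF = 86.00° ✓; |VF| = 33.60 ✓; ∠(VF, FB) = 90.00° ✓; |FB| = 17.50 ✗.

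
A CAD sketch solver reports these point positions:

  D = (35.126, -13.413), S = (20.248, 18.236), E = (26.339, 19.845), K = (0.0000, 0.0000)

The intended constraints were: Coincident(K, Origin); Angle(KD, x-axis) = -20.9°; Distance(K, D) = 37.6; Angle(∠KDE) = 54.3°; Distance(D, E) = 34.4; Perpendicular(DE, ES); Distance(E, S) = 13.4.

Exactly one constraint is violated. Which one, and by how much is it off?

Distance(E, S) = 13.4 — off by 7.10.

K = (0.00, 0.00) ✓; KD at -20.90° ✓; |KD| = 37.60 ✓; ∠KDE = 54.30° ✓; |DE| = 34.40 ✓; ∠(DE, ES) = 90.00° ✓; |ES| = 6.300 ✗.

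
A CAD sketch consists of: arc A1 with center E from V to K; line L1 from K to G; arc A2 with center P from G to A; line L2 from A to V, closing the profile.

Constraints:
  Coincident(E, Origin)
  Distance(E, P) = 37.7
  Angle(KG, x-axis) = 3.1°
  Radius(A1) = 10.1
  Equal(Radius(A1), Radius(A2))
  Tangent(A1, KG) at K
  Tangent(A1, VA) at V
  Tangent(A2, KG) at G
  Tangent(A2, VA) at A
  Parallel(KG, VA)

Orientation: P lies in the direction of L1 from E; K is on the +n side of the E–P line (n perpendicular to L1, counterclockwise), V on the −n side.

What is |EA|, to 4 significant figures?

39.03

Tangency of A1 to both parallel lines with radius 10.1 puts K and V at E ± 10.1·n: K = (-0.5462, 10.09), V = (0.5462, -10.09). Equal radii place G and A the same way about P: G = P + 10.1·n = (37.10, 12.12), A = P − 10.1·n = (38.19, -8.046). Then |EA| = |A − E| = 39.03.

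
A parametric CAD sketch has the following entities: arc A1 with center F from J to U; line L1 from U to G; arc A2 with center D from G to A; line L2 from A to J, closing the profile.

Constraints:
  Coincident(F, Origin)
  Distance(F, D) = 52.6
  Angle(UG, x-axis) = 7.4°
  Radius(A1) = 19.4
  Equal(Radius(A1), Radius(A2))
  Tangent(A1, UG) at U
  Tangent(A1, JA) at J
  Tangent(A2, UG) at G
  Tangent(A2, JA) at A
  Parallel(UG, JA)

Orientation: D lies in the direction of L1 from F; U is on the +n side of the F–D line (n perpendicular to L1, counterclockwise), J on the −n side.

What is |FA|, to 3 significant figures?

56.1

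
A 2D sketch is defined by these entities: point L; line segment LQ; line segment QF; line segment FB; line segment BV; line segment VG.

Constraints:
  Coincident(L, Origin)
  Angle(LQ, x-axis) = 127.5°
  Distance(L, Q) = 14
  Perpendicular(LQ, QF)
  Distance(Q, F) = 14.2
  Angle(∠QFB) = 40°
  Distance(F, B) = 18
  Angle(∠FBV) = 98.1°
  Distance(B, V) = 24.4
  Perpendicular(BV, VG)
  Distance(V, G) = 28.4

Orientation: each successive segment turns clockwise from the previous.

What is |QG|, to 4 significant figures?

25.89

L is at the origin; LQ runs at 127.5° with length 14.0, so Q = (-8.523, 11.11). The perpendicularity gives QF at right angles to LQ, so QF runs at 37.50°; with |QF| = 14.2, F = (2.743, 19.75). ∠QFB = 40.0° gives FB at -102.5° from the x-axis; with |FB| = 18.0, B = (-1.153, 2.178). ∠FBV = 98.1° gives BV at 175.6° from the x-axis; with |BV| = 24.4, V = (-25.48, 4.050). The perpendicularity gives VG at right angles to BV, so VG runs at 85.60°; with |VG| = 28.4, G = (-23.30, 32.37). Then |QG| = |G − Q| = 25.89.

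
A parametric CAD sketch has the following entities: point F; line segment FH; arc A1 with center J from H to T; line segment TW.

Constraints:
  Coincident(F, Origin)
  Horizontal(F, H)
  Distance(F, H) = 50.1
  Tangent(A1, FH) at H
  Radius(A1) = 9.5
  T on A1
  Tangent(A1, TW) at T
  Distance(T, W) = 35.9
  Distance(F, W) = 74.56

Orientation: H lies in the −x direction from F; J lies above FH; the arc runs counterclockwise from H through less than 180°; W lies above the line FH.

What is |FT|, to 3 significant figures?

44.1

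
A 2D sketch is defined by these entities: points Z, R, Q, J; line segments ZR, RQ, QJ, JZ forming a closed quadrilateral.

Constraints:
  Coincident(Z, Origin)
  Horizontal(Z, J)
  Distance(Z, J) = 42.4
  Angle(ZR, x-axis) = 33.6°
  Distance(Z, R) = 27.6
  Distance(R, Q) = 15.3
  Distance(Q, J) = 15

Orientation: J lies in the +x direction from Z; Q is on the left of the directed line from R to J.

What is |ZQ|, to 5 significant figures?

40.891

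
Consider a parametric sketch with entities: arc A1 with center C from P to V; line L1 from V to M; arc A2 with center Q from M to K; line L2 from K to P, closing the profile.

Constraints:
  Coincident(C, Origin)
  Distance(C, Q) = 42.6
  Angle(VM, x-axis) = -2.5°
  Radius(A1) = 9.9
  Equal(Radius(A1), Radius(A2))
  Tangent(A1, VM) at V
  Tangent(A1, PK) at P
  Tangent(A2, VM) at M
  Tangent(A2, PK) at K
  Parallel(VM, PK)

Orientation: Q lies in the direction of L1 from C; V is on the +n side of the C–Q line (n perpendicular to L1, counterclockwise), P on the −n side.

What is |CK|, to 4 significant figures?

43.74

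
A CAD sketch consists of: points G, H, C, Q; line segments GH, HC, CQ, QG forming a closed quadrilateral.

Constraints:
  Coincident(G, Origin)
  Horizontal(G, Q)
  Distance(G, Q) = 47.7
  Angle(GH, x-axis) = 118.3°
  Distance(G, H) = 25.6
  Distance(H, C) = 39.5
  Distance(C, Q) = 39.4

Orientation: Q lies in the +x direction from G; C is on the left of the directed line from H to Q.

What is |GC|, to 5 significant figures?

41.907

G is at the origin; GQ is horizontal with |GQ| = 47.7 and Q in +x, so Q = (47.7, 0). GH runs at 118.3° with |GH| = 25.6, so H = (-12.137, 22.540). C is determined by |HC| = 39.5 and |CQ| = 39.4 together: it lies at the intersection of circle(H, 39.5) and circle(Q, 39.4). With |HQ| = 63.941, the foot of the radical line on HQ is 32.032 from H and the perpendicular offset is √(39.5² − 32.032²) = 23.112. Taking the left-of-HQ solution: C = (25.987, 32.877).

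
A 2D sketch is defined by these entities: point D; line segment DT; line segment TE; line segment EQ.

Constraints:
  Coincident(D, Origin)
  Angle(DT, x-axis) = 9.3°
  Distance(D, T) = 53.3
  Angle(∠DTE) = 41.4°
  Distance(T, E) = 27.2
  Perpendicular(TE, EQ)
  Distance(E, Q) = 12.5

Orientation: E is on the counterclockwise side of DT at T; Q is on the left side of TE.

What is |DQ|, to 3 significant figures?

26.1

∠DTE = 41.4°, so TE runs at 9.3° + (180° − 41.4°) = 148° from the x-axis; with |TE| = 27.2, E = T + 27.2·(cos 148°, sin 148°) = (29.6, 23.1). TE is perpendicular to EQ; with |EQ| = 12.5 on the left of TE, Q = E + 12.5·(-0.531, -0.847) = (22.9, 12.5). Then |DQ| = |Q − D| = 26.1.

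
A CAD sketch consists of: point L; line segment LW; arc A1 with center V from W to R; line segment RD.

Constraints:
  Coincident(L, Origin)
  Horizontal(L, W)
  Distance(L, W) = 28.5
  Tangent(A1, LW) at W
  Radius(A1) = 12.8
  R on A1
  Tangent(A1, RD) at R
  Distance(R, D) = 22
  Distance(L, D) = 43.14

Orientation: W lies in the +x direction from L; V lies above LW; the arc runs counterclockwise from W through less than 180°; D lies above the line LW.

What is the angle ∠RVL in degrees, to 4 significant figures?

158.4°

L is at the origin; LW is horizontal with |LW| = 28.5 and W on the +x side, so W = (28.50, 0.000). A1 meets LW tangentially, so VW is at right angles to LW, so V = W + (0, 12.8) = (28.50, 12.80). Since VR ⟂ RD (tangency), |VD| = √(12.8² + 22.0²) = 25.45 regardless of where R sits on A1. So D lies on both circle(L, 43.14) and circle(V, 25.45); the above-LW intersection is D = (21.65, 37.31). R is the foot of the tangent from D: R = (37.42, 21.98).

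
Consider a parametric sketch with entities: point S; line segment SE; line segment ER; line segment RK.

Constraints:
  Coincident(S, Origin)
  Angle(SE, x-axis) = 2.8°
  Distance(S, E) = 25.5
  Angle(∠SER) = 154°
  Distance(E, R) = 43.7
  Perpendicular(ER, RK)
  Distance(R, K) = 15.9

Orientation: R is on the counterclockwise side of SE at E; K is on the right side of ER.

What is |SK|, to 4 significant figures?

71.91

∠SER = 154.0°, so ER runs at 2.8° + (180° − 154.0°) = 28.80° from the x-axis; with |ER| = 43.7, R = E + 43.7·(cos 28.80°, sin 28.80°) = (63.76, 22.30). ER ⟂ RK; with |RK| = 15.9 on the right of ER, K = R + 15.9·(0.4818, -0.8763) = (71.42, 8.365). Then |SK| = |K − S| = 71.91.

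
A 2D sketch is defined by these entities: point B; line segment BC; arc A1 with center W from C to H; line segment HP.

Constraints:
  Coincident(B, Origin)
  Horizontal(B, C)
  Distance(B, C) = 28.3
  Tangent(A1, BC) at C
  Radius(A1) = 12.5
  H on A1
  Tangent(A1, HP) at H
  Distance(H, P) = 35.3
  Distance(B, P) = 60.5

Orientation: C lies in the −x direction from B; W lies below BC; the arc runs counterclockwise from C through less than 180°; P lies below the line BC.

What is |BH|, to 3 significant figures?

43.1

Checks: B.y = 0.00, C.y = 0.00 ✓; |WH| = 12.50 ✓; ∠(WH, HP) = 90.00° ✓; |HP| = 35.30 ✓; |BP| = 60.50 ✓.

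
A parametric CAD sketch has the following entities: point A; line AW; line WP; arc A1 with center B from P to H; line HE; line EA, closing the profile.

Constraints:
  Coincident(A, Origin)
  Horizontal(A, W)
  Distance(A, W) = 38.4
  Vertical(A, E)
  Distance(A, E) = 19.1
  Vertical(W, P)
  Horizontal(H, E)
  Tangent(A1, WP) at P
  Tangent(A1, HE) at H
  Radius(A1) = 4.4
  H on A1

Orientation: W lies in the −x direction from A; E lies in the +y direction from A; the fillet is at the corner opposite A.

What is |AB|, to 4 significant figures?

37.04

A is at the origin; A and W share the same y with |AW| = 38.4 and W on the −x side, so W = (-38.40, 0.000). A and E share the same x with |AE| = 19.1 and E on the +y side, so E = (0.000, 19.10). The virtual corner opposite A is at (-38.40, 19.10). The tangent condition forces BP to be normal to WP and since A1 is tangent to HE there, BH ⟂ HE, with radius 4.4, so the center B sits 4.4 in from both sides at B = (-34.00, 14.70). Then |AB| = |B − A| = 37.04.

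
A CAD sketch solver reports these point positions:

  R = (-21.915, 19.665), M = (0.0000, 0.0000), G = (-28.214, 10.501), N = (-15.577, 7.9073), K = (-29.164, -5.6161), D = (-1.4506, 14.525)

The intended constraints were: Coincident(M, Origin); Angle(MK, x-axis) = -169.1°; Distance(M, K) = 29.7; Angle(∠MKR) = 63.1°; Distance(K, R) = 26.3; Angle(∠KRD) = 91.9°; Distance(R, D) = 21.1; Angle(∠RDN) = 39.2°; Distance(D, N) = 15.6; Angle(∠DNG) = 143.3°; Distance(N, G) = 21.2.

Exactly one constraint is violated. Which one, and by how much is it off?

Distance(N, G) = 21.2 — off by 8.30.

M = (0.00, 0.00) ✓; MK at -169.1° ✓; |MK| = 29.70 ✓; ∠MKR = 63.10° ✓; |KR| = 26.30 ✓; ∠KRD = 91.90° ✓; |RD| = 21.10 ✓; ∠RDN = 39.20° ✓; |DN| = 15.60 ✓; ∠DNG = 143.3° ✓; |NG| = 12.90 ✗.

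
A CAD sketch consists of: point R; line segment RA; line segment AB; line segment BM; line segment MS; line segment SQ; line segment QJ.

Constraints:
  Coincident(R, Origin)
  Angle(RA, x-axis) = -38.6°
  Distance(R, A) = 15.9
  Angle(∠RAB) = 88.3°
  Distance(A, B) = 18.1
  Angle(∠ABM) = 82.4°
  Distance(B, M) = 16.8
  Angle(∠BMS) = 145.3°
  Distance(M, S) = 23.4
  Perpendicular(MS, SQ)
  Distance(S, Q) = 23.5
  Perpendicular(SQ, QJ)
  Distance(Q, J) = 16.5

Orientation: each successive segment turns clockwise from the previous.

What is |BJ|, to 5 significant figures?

24.964

MS ⟂ SQ, so SQ runs at 7.4000°; with |SQ| = 23.5, Q = (9.7466, 14.973). SQ ⟂ QJ, so QJ runs at -82.600°; with |QJ| = 16.5, J = (11.872, -1.3896). Then |BJ| = |J − B| = 24.964.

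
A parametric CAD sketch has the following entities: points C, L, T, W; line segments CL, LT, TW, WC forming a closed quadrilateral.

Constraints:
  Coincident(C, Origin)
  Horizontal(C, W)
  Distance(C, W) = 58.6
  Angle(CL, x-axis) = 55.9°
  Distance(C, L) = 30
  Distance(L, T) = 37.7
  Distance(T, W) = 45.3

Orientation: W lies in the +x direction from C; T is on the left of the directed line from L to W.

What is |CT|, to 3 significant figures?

66.1

C is at the origin; C and W share the same y with |CW| = 58.6 and W in +x, so W = (58.6, 0). CL runs at 55.9° with |CL| = 30.0, so L = (16.8, 24.8). T is determined by |LT| = 37.7 and |TW| = 45.3 together: it lies at the intersection of circle(L, 37.7) and circle(W, 45.3). With |LW| = 48.6, the foot of the radical line on LW is 17.8 from L and the perpendicular offset is √(37.7² − 17.8²) = 33.2. Taking the left-of-LW solution: T = (49.1, 44.3).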